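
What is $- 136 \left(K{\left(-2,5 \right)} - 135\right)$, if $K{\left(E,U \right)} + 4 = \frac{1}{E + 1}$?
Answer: $19040$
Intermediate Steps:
$K{\left(E,U \right)} = -4 + \frac{1}{1 + E}$ ($K{\left(E,U \right)} = -4 + \frac{1}{E + 1} = -4 + \frac{1}{1 + E}$)
$- 136 \left(K{\left(-2,5 \right)} - 135\right) = - 136 \left(\frac{-3 - -8}{1 - 2} - 135\right) = - 136 \left(\frac{-3 + 8}{-1} - 135\right) = - 136 \left(\left(-1\right) 5 - 135\right) = - 136 \left(-5 - 135\right) = \left(-136\right) \left(-140\right) = 19040$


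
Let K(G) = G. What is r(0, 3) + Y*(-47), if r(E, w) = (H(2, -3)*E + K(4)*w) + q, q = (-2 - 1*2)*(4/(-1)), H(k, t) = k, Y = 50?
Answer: -2322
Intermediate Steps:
q = 16 (q = (-2 - 2)*(4*(-1)) = -4*(-4) = 16)
r(E, w) = 16 + 2*E + 4*w (r(E, w) = (2*E + 4*w) + 16 = 16 + 2*E + 4*w)
r(0, 3) + Y*(-47) = (16 + 2*0 + 4*3) + 50*(-47) = (16 + 0 + 12) - 2350 = 28 - 2350 = -2322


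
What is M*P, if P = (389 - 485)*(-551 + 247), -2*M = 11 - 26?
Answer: 218880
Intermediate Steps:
M = 15/2 (M = -(11 - 26)/2 = -1/2*(-15) = 15/2 ≈ 7.5000)
P = 29184 (P = -96*(-304) = 29184)
M*P = (15/2)*29184 = 218880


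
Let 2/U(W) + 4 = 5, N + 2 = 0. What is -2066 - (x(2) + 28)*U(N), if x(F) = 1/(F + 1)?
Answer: -6368/3 ≈ -2122.7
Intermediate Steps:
N = -2 (N = -2 + 0 = -2)
U(W) = 2 (U(W) = 2/(-4 + 5) = 2/1 = 2*1 = 2)
x(F) = 1/(1 + F)
-2066 - (x(2) + 28)*U(N) = -2066 - (1/(1 + 2) + 28)*2 = -2066 - (1/3 + 28)*2 = -2066 - (⅓ + 28)*2 = -2066 - 85*2/3 = -2066 - 1*170/3 = -2066 - 170/3 = -6368/3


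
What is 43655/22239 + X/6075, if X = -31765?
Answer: -9804838/3002265 ≈ -3.2658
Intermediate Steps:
43655/22239 + X/6075 = 43655/22239 - 31765/6075 = 43655*(1/22239) - 31765*1/6075 = 43655/22239 - 6353/1215 = -9804838/3002265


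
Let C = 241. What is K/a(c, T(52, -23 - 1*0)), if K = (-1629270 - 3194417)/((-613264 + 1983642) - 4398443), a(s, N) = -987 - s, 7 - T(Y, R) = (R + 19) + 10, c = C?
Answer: -4823687/3718463820 ≈ -0.0012972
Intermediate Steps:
c = 241
T(Y, R) = -22 - R (T(Y, R) = 7 - ((R + 19) + 10) = 7 - ((19 + R) + 10) = 7 - (29 + R) = 7 + (-29 - R) = -22 - R)
K = 4823687/3028065 (K = -4823687/(1370378 - 4398443) = -4823687/(-3028065) = -4823687*(-1/3028065) = 4823687/3028065 ≈ 1.5930)
K/a(c, T(52, -23 - 1*0)) = 4823687/(3028065*(-987 - 1*241)) = 4823687/(3028065*(-987 - 241)) = (4823687/3028065)/(-1228) = (4823687/3028065)*(-1/1228) = -4823687/3718463820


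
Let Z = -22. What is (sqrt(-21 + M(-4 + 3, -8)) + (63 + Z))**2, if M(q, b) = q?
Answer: (41 + I*sqrt(22))**2 ≈ 1659.0 + 384.61*I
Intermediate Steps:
(sqrt(-21 + M(-4 + 3, -8)) + (63 + Z))**2 = (sqrt(-21 + (-4 + 3)) + (63 - 22))**2 = (sqrt(-21 - 1) + 41)**2 = (sqrt(-22) + 41)**2 = (I*sqrt(22) + 41)**2 = (41 + I*sqrt(22))**2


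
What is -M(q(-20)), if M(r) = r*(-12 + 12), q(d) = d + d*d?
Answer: 0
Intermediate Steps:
q(d) = d + d²
M(r) = 0 (M(r) = r*0 = 0)
-M(q(-20)) = -1*0 = 0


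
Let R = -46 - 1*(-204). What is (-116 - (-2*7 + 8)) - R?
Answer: -268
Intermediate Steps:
R = 158 (R = -46 + 204 = 158)
(-116 - (-2*7 + 8)) - R = (-116 - (-2*7 + 8)) - 1*158 = (-116 - (-14 + 8)) - 158 = (-116 - 1*(-6)) - 158 = (-116 + 6) - 158 = -110 - 158 = -268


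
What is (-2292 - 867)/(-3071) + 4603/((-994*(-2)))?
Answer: 20415905/6105148 ≈ 3.3440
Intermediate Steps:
(-2292 - 867)/(-3071) + 4603/((-994*(-2))) = -3159*(-1/3071) + 4603/1988 = 3159/3071 + 4603*(1/1988) = 3159/3071 + 4603/1988 = 20415905/6105148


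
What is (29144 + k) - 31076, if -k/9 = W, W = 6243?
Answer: -58119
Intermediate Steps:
k = -56187 (k = -9*6243 = -56187)
(29144 + k) - 31076 = (29144 - 56187) - 31076 = -27043 - 31076 = -58119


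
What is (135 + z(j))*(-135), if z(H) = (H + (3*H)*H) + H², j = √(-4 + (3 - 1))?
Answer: -17145 - 135*I*√2 ≈ -17145.0 - 190.92*I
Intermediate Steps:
j = I*√2 (j = √(-4 + 2) = √(-2) = I*√2 ≈ 1.4142*I)
z(H) = H + 4*H² (z(H) = (H + 3*H²) + H² = H + 4*H²)
(135 + z(j))*(-135) = (135 + (I*√2)*(1 + 4*(I*√2)))*(-135) = (135 + (I*√2)*(1 + 4*I*√2))*(-135) = (135 + I*√2*(1 + 4*I*√2))*(-135) = -18225 - 135*I*√2*(1 + 4*I*√2)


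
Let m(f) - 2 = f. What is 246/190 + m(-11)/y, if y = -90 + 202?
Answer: 12921/10640 ≈ 1.2144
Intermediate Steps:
m(f) = 2 + f
y = 112
246/190 + m(-11)/y = 246/190 + (2 - 11)/112 = 246*(1/190) - 9*1/112 = 123/95 - 9/112 = 12921/10640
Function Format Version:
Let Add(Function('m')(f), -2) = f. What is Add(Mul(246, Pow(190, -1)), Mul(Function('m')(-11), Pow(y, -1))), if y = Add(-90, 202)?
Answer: Rational(12921, 10640) ≈ 1.2144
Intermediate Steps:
Function('m')(f) = Add(2, f)
y = 112
Add(Mul(246, Pow(190, -1)), Mul(Function('m')(-11), Pow(y, -1))) = Add(Mul(246, Pow(190, -1)), Mul(Add(2, -11), Pow(112, -1))) = Add(Mul(246, Rational(1, 190)), Mul(-9, Rational(1, 112))) = Add(Rational(123, 95), Rational(-9, 112)) = Rational(12921, 10640)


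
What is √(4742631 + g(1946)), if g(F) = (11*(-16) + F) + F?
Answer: √4746347 ≈ 2178.6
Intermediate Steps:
g(F) = -176 + 2*F (g(F) = (-176 + F) + F = -176 + 2*F)
√(4742631 + g(1946)) = √(4742631 + (-176 + 2*1946)) = √(4742631 + (-176 + 3892)) = √(4742631 + 3716) = √4746347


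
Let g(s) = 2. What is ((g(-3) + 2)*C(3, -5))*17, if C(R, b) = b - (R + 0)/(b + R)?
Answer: -238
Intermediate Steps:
C(R, b) = b - R/(R + b)
((g(-3) + 2)*C(3, -5))*17 = ((2 + 2)*(((-5)² - 1*3 + 3*(-5))/(3 - 5)))*17 = (4*((25 - 3 - 15)/(-2)))*17 = (4*(-½*7))*17 = (4*(-7/2))*17 = -14*17 = -238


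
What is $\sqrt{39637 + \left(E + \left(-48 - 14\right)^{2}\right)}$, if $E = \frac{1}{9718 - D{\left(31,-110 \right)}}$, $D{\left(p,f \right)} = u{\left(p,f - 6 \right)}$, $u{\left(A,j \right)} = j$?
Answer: $\frac{\sqrt{4204941252270}}{9834} \approx 208.52$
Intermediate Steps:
$D{\left(p,f \right)} = -6 + f$ ($D{\left(p,f \right)} = f - 6 = -6 + f$)
$E = \frac{1}{9834}$ ($E = \frac{1}{9718 - \left(-6 - 110\right)} = \frac{1}{9718 - -116} = \frac{1}{9718 + 116} = \frac{1}{9834} \approx 0.00010169$)
$\sqrt{39637 + \left(E + \left(-48 - 14\right)^{2}\right)} = \sqrt{39637 + \left(\frac{1}{9834} + \left(-48 - 14\right)^{2}\right)} = \sqrt{39637 + \left(\frac{1}{9834} + \left(-62\right)^{2}\right)} = \sqrt{39637 + \left(\frac{1}{9834} + 3844\right)} = \sqrt{39637 + \frac{37801897}{9834}} = \sqrt{\frac{427592155}{9834}} = \frac{\sqrt{4204941252270}}{9834}$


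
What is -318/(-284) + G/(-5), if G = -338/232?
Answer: 58109/41180 ≈ 1.4111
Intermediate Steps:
G = -169/116 (G = -338*1/232 = -169/116 ≈ -1.4569)
-318/(-284) + G/(-5) = -318/(-284) - 169/116/(-5) = -318*(-1/284) - 169/116*(-1/5) = 159/142 + 169/580 = 58109/41180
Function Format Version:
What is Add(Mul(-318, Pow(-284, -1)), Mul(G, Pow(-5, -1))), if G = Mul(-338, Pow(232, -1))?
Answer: Rational(58109, 41180) ≈ 1.4111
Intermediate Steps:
G = Rational(-169, 116) (G = Mul(-338, Rational(1, 232)) = Rational(-169, 116) ≈ -1.4569)
Add(Mul(-318, Pow(-284, -1)), Mul(G, Pow(-5, -1))) = Add(Mul(-318, Pow(-284, -1)), Mul(Rational(-169, 116), Pow(-5, -1))) = Add(Mul(-318, Rational(-1, 284)), Mul(Rational(-169, 116), Rational(-1, 5))) = Add(Rational(159, 142), Rational(169, 580)) = Rational(58109, 41180)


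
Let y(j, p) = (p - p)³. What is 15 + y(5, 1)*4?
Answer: 15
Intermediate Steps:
y(j, p) = 0 (y(j, p) = 0³ = 0)
15 + y(5, 1)*4 = 15 + 0*4 = 15 + 0 = 15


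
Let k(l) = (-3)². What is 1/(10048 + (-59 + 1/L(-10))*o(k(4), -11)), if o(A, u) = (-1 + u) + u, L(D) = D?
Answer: 10/114073 ≈ 8.7663e-5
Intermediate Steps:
k(l) = 9
o(A, u) = -1 + 2*u
1/(10048 + (-59 + 1/L(-10))*o(k(4), -11)) = 1/(10048 + (-59 + 1/(-10))*(-1 + 2*(-11))) = 1/(10048 + (-59 - ⅒)*(-1 - 22)) = 1/(10048 - 591/10*(-23)) = 1/(10048 + 13593/10) = 1/(114073/10) = 10/114073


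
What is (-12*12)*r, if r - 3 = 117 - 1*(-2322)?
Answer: -351648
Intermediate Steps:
r = 2442 (r = 3 + (117 - 1*(-2322)) = 3 + (117 + 2322) = 3 + 2439 = 2442)
(-12*12)*r = -12*12*2442 = -144*2442 = -351648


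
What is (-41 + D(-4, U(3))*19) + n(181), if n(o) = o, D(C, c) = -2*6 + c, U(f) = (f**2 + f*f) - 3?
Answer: 197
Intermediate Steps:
U(f) = -3 + 2*f**2 (U(f) = (f**2 + f**2) - 3 = 2*f**2 - 3 = -3 + 2*f**2)
D(C, c) = -12 + c
(-41 + D(-4, U(3))*19) + n(181) = (-41 + (-12 + (-3 + 2*3**2))*19) + 181 = (-41 + (-12 + (-3 + 2*9))*19) + 181 = (-41 + (-12 + (-3 + 18))*19) + 181 = (-41 + (-12 + 15)*19) + 181 = (-41 + 3*19) + 181 = (-41 + 57) + 181 = 16 + 181 = 197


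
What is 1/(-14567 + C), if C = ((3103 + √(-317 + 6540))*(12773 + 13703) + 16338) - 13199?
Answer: 825/67724658839 - 6619*√127/240828886831484 ≈ 1.1872e-8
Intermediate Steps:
C = 82158167 + 185332*√127 (C = ((3103 + √6223)*26476 + 16338) - 13199 = ((3103 + 7*√127)*26476 + 16338) - 13199 = ((82155028 + 185332*√127) + 16338) - 13199 = (82171366 + 185332*√127) - 13199 = 82158167 + 185332*√127 ≈ 8.4247e+7)
1/(-14567 + C) = 1/(-14567 + (82158167 + 185332*√127)) = 1/(82143600 + 185332*√127)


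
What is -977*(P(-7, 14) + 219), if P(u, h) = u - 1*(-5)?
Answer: -212009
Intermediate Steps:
P(u, h) = 5 + u (P(u, h) = u + 5 = 5 + u)
-977*(P(-7, 14) + 219) = -977*((5 - 7) + 219) = -977*(-2 + 219) = -977*217 = -212009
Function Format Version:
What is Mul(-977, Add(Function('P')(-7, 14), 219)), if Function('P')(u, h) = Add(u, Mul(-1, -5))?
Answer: -212009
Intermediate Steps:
Function('P')(u, h) = Add(5, u) (Function('P')(u, h) = Add(u, 5) = Add(5, u))
Mul(-977, Add(Function('P')(-7, 14), 219)) = Mul(-977, Add(Add(5, -7), 219)) = Mul(-977, Add(-2, 219)) = Mul(-977, 217) = -212009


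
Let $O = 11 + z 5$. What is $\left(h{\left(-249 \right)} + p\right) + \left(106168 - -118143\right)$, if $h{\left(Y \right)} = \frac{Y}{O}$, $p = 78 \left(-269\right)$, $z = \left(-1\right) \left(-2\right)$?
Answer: $\frac{1423220}{7} \approx 2.0332 \cdot 10^{5}$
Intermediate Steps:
$z = 2$
$O = 21$ ($O = 11 + 2 \cdot 5 = 11 + 10 = 21$)
$p = -20982$
$h{\left(Y \right)} = \frac{Y}{21}$
$\left(h{\left(-249 \right)} + p\right) + \left(106168 - -118143\right) = \left(\frac{1}{21} \left(-249\right) - 20982\right) + \left(106168 - -118143\right) = \left(- \frac{83}{7} - 20982\right) + \left(106168 + 118143\right) = - \frac{146957}{7} + 224311 = \frac{1423220}{7}$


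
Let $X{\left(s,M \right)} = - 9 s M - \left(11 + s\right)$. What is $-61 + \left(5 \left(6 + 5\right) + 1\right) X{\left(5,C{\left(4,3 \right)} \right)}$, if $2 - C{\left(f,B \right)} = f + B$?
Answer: $11643$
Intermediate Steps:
$C{\left(f,B \right)} = 2 - B - f$ ($C{\left(f,B \right)} = 2 - \left(f + B\right) = 2 - \left(B + f\right) = 2 - B - f$)
$X{\left(s,M \right)} = -11 - s - 9 M s$ ($X{\left(s,M \right)} = - 9 M s - \left(11 + s\right) = -11 - s - 9 M s$)
$-61 + \left(5 \left(6 + 5\right) + 1\right) X{\left(5,C{\left(4,3 \right)} \right)} = -61 + \left(5 \left(6 + 5\right) + 1\right) \left(-11 - 5 - 9 \left(2 - 3 - 4\right) 5\right) = -61 + \left(5 \cdot 11 + 1\right) \left(-11 - 5 - 9 \left(2 - 3 - 4\right) 5\right) = -61 + \left(55 + 1\right) \left(-11 - 5 - \left(-45\right) 5\right) = -61 + 56 \left(-11 - 5 + 225\right) = -61 + 56 \cdot 209 = -61 + 11704 = 11643$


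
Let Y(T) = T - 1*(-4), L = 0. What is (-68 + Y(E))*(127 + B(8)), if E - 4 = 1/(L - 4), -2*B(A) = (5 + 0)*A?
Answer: -25787/4 ≈ -6446.8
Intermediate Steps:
B(A) = -5*A/2 (B(A) = -(5 + 0)*A/2 = -5*A/2)
E = 15/4 (E = 4 + 1/(0 - 4) = 4 + 1/(-4) = 4 - 1/4 = 15/4 ≈ 3.7500)
Y(T) = 4 + T (Y(T) = T + 4 = 4 + T)
(-68 + Y(E))*(127 + B(8)) = (-68 + (4 + 15/4))*(127 - 5/2*8) = (-68 + 31/4)*(127 - 20) = -241/4*107 = -25787/4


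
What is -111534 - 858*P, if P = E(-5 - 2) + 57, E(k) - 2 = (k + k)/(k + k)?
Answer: -163014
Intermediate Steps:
E(k) = 3 (E(k) = 2 + (k + k)/(k + k) = 2 + (2*k)/((2*k)) = 2 + (2*k)*(1/(2*k)) = 2 + 1 = 3)
P = 60 (P = 3 + 57 = 60)
-111534 - 858*P = -111534 - 858*60 = -111534 - 51480 = -163014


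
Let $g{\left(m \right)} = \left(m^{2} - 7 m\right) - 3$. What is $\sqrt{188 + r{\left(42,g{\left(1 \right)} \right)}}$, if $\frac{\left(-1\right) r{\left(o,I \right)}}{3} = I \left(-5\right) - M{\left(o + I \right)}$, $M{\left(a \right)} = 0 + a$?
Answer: $2 \sqrt{38} \approx 12.329$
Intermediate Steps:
$M{\left(a \right)} = a$
$g{\left(m \right)} = -3 + m^{2} - 7 m$
$r{\left(o,I \right)} = 3 o + 18 I$ ($r{\left(o,I \right)} = - 3 \left(I \left(-5\right) - \left(o + I\right)\right) = - 3 \left(- 5 I - \left(I + o\right)\right) = - 3 \left(- o - 6 I\right) = 3 o + 18 I$)
$\sqrt{188 + r{\left(42,g{\left(1 \right)} \right)}} = \sqrt{188 + \left(3 \cdot 42 + 18 \left(-3 + 1^{2} - 7\right)\right)} = \sqrt{188 + \left(126 + 18 \left(-3 + 1 - 7\right)\right)} = \sqrt{188 + \left(126 + 18 \left(-9\right)\right)} = \sqrt{188 + \left(126 - 162\right)} = \sqrt{188 - 36} = \sqrt{152} = 2 \sqrt{38}$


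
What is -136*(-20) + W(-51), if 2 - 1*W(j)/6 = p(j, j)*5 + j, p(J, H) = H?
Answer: 4568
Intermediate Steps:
W(j) = 12 - 36*j (W(j) = 12 - 6*(j*5 + j) = 12 - 6*(5*j + j) = 12 - 36*j)
-136*(-20) + W(-51) = -136*(-20) + (12 - 36*(-51)) = 2720 + (12 + 1836) = 2720 + 1848 = 4568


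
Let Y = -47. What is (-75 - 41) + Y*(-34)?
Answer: 1482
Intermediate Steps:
(-75 - 41) + Y*(-34) = (-75 - 41) - 47*(-34) = -116 + 1598 = 1482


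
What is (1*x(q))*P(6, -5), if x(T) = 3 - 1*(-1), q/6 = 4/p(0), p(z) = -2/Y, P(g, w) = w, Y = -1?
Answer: -20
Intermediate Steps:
p(z) = 2 (p(z) = -2/(-1) = -2*(-1) = 2)
q = 12 (q = 6*(4/2) = 6*(4*(½)) = 6*2 = 12)
x(T) = 4 (x(T) = 3 + 1 = 4)
(1*x(q))*P(6, -5) = (1*4)*(-5) = 4*(-5) = -20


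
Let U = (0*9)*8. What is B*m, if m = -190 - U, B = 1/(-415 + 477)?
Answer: -95/31 ≈ -3.0645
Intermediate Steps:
U = 0 (U = 0*8 = 0)
B = 1/62 ≈ 0.016129
m = -190 (m = -190 - 1*0 = -190 + 0 = -190)
B*m = (1/62)*(-190) = -95/31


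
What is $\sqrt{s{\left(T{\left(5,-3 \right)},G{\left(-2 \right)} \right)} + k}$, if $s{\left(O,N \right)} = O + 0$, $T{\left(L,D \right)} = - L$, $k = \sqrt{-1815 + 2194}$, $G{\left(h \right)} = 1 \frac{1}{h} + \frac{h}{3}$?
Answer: $\sqrt{-5 + \sqrt{379}} \approx 3.8037$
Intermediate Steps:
$G{\left(h \right)} = \frac{1}{h} + \frac{h}{3}$ ($G{\left(h \right)} = \frac{1}{h} + h \frac{1}{3} = \frac{1}{h} + \frac{h}{3}$)
$k = \sqrt{379} \approx 19.468$
$s{\left(O,N \right)} = O$
$\sqrt{s{\left(T{\left(5,-3 \right)},G{\left(-2 \right)} \right)} + k} = \sqrt{\left(-1\right) 5 + \sqrt{379}} = \sqrt{-5 + \sqrt{379}}$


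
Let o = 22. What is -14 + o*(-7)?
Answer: -168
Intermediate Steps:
-14 + o*(-7) = -14 + 22*(-7) = -14 - 154 = -168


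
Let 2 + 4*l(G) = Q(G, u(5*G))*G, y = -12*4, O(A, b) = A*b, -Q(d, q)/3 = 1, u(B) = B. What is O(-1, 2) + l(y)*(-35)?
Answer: -2489/2 ≈ -1244.5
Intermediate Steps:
Q(d, q) = -3 (Q(d, q) = -3*1 = -3)
y = -48 (y = -3*16 = -48)
l(G) = -½ - 3*G/4 (l(G) = -½ + (-3*G)/4 = -½ - 3*G/4)
O(-1, 2) + l(y)*(-35) = -1*2 + (-½ - ¾*(-48))*(-35) = -2 + (-½ + 36)*(-35) = -2 + (71/2)*(-35) = -2 - 2485/2 = -2489/2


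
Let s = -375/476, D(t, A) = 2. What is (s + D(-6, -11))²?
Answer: 332929/226576 ≈ 1.4694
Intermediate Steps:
s = -375/476 (s = -375*1/476 = -375/476 ≈ -0.78782)
(s + D(-6, -11))² = (-375/476 + 2)² = (577/476)² = 332929/226576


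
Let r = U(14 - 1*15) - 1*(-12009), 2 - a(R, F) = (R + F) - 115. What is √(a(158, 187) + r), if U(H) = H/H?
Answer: √11782 ≈ 108.54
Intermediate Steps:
U(H) = 1
a(R, F) = 117 - F - R (a(R, F) = 2 - ((R + F) - 115) = 2 - ((F + R) - 115) = 2 - (-115 + F + R) = 2 + (115 - F - R) = 117 - F - R)
r = 12010 (r = 1 - 1*(-12009) = 1 + 12009 = 12010)
√(a(158, 187) + r) = √((117 - 1*187 - 1*158) + 12010) = √((117 - 187 - 158) + 12010) = √(-228 + 12010) = √11782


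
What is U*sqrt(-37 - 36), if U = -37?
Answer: -37*I*sqrt(73) ≈ -316.13*I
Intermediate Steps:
U*sqrt(-37 - 36) = -37*sqrt(-37 - 36) = -37*I*sqrt(73)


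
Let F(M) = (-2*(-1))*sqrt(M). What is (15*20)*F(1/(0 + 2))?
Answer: 300*sqrt(2) ≈ 424.26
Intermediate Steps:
F(M) = 2*sqrt(M)
(15*20)*F(1/(0 + 2)) = (15*20)*(2*sqrt(1/(0 + 2))) = 300*(2*sqrt(1/2)) = 300*(2*(sqrt(2)/2)) = 300*sqrt(2)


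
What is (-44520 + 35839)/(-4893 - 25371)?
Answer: 8681/30264 ≈ 0.28684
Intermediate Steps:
(-44520 + 35839)/(-4893 - 25371) = -8681/(-30264) = -8681*(-1/30264) = 8681/30264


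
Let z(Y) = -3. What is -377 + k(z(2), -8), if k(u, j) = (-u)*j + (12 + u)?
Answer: -392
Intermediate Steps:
k(u, j) = 12 + u - j*u (k(u, j) = -j*u + (12 + u) = 12 + u - j*u)
-377 + k(z(2), -8) = -377 + (12 - 3 - 1*(-8)*(-3)) = -377 + (12 - 3 - 24) = -377 - 15 = -392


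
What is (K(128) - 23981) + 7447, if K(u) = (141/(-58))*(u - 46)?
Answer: -485267/29 ≈ -16733.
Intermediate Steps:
K(u) = 3243/29 - 141*u/58 (K(u) = (141*(-1/58))*(-46 + u) = -141*(-46 + u)/58 = 3243/29 - 141*u/58)
(K(128) - 23981) + 7447 = ((3243/29 - 141/58*128) - 23981) + 7447 = ((3243/29 - 9024/29) - 23981) + 7447 = (-5781/29 - 23981) + 7447 = -701230/29 + 7447 = -485267/29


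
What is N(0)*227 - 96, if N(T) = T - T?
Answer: -96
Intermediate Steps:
N(T) = 0
N(0)*227 - 96 = 0*227 - 96 = 0 - 96 = -96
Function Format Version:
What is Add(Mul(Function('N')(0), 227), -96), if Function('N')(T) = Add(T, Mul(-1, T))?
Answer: -96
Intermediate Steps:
Function('N')(T) = 0
Add(Mul(Function('N')(0), 227), -96) = Add(Mul(0, 227), -96) = Add(0, -96) = -96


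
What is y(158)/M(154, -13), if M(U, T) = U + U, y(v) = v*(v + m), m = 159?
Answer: 25043/154 ≈ 162.62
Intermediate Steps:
y(v) = v*(159 + v) (y(v) = v*(v + 159) = v*(159 + v))
M(U, T) = 2*U
y(158)/M(154, -13) = (158*(159 + 158))/((2*154)) = (158*317)/308 = 50086*(1/308) = 25043/154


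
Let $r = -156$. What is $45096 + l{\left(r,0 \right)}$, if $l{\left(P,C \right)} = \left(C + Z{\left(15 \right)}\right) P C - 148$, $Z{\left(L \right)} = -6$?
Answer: $44948$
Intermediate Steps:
$l{\left(P,C \right)} = -148 + C P \left(-6 + C\right)$ ($l{\left(P,C \right)} = \left(C - 6\right) P C - 148 = \left(-6 + C\right) P C - 148 = P \left(-6 + C\right) C - 148 = C P \left(-6 + C\right) - 148 = -148 + C P \left(-6 + C\right)$)
$45096 + l{\left(r,0 \right)} = 45096 - \left(148 + 0\right) = 45096 - 148 = 44948$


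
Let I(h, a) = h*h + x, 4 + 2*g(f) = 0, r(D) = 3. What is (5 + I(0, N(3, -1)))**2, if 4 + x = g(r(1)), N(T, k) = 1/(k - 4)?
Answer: 1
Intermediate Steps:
N(T, k) = 1/(-4 + k)
g(f) = -2 (g(f) = -2 + (1/2)*0 = -2 + 0 = -2)
x = -6 (x = -4 - 2 = -6)
I(h, a) = -6 + h**2 (I(h, a) = h*h - 6 = h**2 - 6 = -6 + h**2)
(5 + I(0, N(3, -1)))**2 = (5 + (-6 + 0**2))**2 = (5 + (-6 + 0))**2 = (5 - 6)**2 = (-1)**2 = 1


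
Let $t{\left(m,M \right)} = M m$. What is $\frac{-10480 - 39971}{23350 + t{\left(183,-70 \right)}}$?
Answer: $- \frac{50451}{10540} \approx -4.7866$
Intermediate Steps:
$\frac{-10480 - 39971}{23350 + t{\left(183,-70 \right)}} = \frac{-10480 - 39971}{23350 - 12810} = - \frac{50451}{23350 - 12810} = - \frac{50451}{10540}$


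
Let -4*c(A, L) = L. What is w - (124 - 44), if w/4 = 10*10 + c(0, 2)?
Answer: 318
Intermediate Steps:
c(A, L) = -L/4
w = 398 (w = 4*(10*10 - ¼*2) = 4*(100 - ½) = 4*(199/2) = 398)
w - (124 - 44) = 398 - (124 - 44) = 398 - 1*80 = 398 - 80 = 318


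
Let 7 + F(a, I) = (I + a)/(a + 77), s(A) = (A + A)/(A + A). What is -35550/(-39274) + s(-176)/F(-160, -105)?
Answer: 3987029/6205292 ≈ 0.64252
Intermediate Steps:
s(A) = 1 (s(A) = (2*A)/((2*A)) = (2*A)*(1/(2*A)) = 1)
F(a, I) = -7 + (I + a)/(77 + a) (F(a, I) = -7 + (I + a)/(a + 77) = -7 + (I + a)/(77 + a))
-35550/(-39274) + s(-176)/F(-160, -105) = -35550/(-39274) + 1/((-539 - 105 - 6*(-160))/(77 - 160)) = -35550*(-1/39274) + 1/((-539 - 105 + 960)/(-83)) = 17775/19637 + 1/(-1/83*316) = 17775/19637 + 1/(-316/83) = 17775/19637 + 1*(-83/316) = 17775/19637 - 83/316 = 3987029/6205292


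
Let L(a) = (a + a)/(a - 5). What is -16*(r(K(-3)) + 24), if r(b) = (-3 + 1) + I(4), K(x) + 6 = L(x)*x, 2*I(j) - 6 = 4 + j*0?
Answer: -432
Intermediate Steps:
L(a) = 2*a/(-5 + a) (L(a) = (2*a)/(-5 + a) = 2*a/(-5 + a))
I(j) = 5 (I(j) = 3 + (4 + j*0)/2 = 3 + (4 + 0)/2 = 3 + (1/2)*4 = 3 + 2 = 5)
K(x) = -6 + 2*x**2/(-5 + x) (K(x) = -6 + (2*x/(-5 + x))*x = -6 + 2*x**2/(-5 + x))
r(b) = 3 (r(b) = (-3 + 1) + 5 = -2 + 5 = 3)
-16*(r(K(-3)) + 24) = -16*(3 + 24) = -16*27 = -432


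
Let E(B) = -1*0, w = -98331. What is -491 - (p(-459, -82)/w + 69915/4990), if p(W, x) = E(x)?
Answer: -504001/998 ≈ -505.01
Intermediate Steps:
E(B) = 0
p(W, x) = 0
-491 - (p(-459, -82)/w + 69915/4990) = -491 - (0/(-98331) + 69915/4990) = -491 - (0*(-1/98331) + 69915*(1/4990)) = -491 - (0 + 13983/998) = -491 - 1*13983/998 = -491 - 13983/998 = -504001/998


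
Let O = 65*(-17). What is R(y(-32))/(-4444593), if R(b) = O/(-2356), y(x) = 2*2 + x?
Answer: -1105/10471461108 ≈ -1.0552e-7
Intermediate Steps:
y(x) = 4 + x
O = -1105
R(b) = 1105/2356 (R(b) = -1105/(-2356) = -1105*(-1/2356) = 1105/2356)
R(y(-32))/(-4444593) = (1105/2356)/(-4444593) = (1105/2356)*(-1/4444593) = -1105/10471461108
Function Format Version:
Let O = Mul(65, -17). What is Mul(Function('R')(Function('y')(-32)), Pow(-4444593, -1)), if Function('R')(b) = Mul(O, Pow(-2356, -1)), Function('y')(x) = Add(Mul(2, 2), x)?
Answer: Rational(-1105, 10471461108) ≈ -1.0552e-7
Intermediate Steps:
Function('y')(x) = Add(4, x)
O = -1105
Function('R')(b) = Rational(1105, 2356) (Function('R')(b) = Mul(-1105, Pow(-2356, -1)) = Mul(-1105, Rational(-1, 2356)) = Rational(1105, 2356))
Mul(Function('R')(Function('y')(-32)), Pow(-4444593, -1)) = Mul(Rational(1105, 2356), Pow(-4444593, -1)) = Mul(Rational(1105, 2356), Rational(-1, 4444593)) = Rational(-1105, 10471461108)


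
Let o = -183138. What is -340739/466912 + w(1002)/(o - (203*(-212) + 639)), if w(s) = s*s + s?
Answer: -517205309071/65713661792 ≈ -7.8706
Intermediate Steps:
w(s) = s + s² (w(s) = s² + s = s + s²)
-340739/466912 + w(1002)/(o - (203*(-212) + 639)) = -340739/466912 + (1002*(1 + 1002))/(-183138 - (203*(-212) + 639)) = -340739*1/466912 + (1002*1003)/(-183138 - (-43036 + 639)) = -340739/466912 + 1005006/(-183138 - 1*(-42397)) = -340739/466912 + 1005006/(-183138 + 42397) = -340739/466912 + 1005006/(-140741) = -340739/466912 + 1005006*(-1/140741) = -340739/466912 - 1005006/140741 = -517205309071/65713661792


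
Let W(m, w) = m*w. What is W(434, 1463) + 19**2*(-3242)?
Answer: -535420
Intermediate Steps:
W(434, 1463) + 19**2*(-3242) = 434*1463 + 19**2*(-3242) = 634942 + 361*(-3242) = 634942 - 1170362 = -535420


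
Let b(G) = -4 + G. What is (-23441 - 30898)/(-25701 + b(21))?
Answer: 54339/25684 ≈ 2.1157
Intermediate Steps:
(-23441 - 30898)/(-25701 + b(21)) = (-23441 - 30898)/(-25701 + (-4 + 21)) = -54339/(-25701 + 17) = -54339/(-25684) = -54339*(-1/25684) = 54339/25684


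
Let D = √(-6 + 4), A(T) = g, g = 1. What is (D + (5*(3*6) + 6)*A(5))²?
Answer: (96 + I*√2)² ≈ 9214.0 + 271.53*I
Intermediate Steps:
A(T) = 1
D = I*√2 (D = √(-2) = I*√2 ≈ 1.4142*I)
(D + (5*(3*6) + 6)*A(5))² = (I*√2 + (5*(3*6) + 6)*1)² = (I*√2 + (5*18 + 6)*1)² = (I*√2 + (90 + 6)*1)² = (I*√2 + 96*1)² = (I*√2 + 96)² = (96 + I*√2)²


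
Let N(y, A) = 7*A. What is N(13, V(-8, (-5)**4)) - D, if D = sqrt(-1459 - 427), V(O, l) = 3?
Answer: 21 - I*sqrt(1886) ≈ 21.0 - 43.428*I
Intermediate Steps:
D = I*sqrt(1886) (D = sqrt(-1886) = I*sqrt(1886) ≈ 43.428*I)
N(13, V(-8, (-5)**4)) - D = 7*3 - I*sqrt(1886) = 21 - I*sqrt(1886)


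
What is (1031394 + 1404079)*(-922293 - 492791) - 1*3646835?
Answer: -3446402521567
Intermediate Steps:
(1031394 + 1404079)*(-922293 - 492791) - 1*3646835 = 2435473*(-1415084) - 3646835 = -3446398874732 - 3646835 = -3446402521567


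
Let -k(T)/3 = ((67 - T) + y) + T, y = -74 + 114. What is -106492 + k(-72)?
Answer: -106813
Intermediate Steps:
y = 40
k(T) = -321 (k(T) = -3*(((67 - T) + 40) + T) = -3*((107 - T) + T) = -3*107 = -321)
-106492 + k(-72) = -106492 - 321 = -106813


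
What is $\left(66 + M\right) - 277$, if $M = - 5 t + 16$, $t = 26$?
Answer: $-325$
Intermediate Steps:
$M = -114$ ($M = \left(-5\right) 26 + 16 = -130 + 16 = -114$)
$\left(66 + M\right) - 277 = \left(66 - 114\right) - 277 = -48 - 277 = -325$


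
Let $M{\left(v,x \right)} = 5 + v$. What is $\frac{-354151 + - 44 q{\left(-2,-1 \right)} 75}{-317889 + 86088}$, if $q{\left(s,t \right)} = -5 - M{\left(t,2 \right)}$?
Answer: $\frac{324451}{231801} \approx 1.3997$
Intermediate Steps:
$q{\left(s,t \right)} = -10 - t$ ($q{\left(s,t \right)} = -5 - \left(5 + t\right) = -10 - t$)
$\frac{-354151 + - 44 q{\left(-2,-1 \right)} 75}{-317889 + 86088} = \frac{-354151 + - 44 \left(-10 - -1\right) 75}{-317889 + 86088} = \frac{-354151 + - 44 \left(-10 + 1\right) 75}{-231801} = \left(-354151 + \left(-44\right) \left(-9\right) 75\right) \left(- \frac{1}{231801}\right) = \left(-354151 + 396 \cdot 75\right) \left(- \frac{1}{231801}\right) = \left(-354151 + 29700\right) \left(- \frac{1}{231801}\right) = \left(-324451\right) \left(- \frac{1}{231801}\right) = \frac{324451}{231801}$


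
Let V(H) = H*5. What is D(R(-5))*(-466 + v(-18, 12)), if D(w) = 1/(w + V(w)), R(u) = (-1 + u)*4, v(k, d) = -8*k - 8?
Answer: 55/24 ≈ 2.2917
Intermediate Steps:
V(H) = 5*H
v(k, d) = -8 - 8*k
R(u) = -4 + 4*u
D(w) = 1/(6*w) (D(w) = 1/(w + 5*w) = 1/(6*w))
D(R(-5))*(-466 + v(-18, 12)) = (1/(6*(-4 + 4*(-5))))*(-466 + (-8 - 8*(-18))) = (1/(6*(-4 - 20)))*(-466 + (-8 + 144)) = ((⅙)/(-24))*(-466 + 136) = ((⅙)*(-1/24))*(-330) = -1/144*(-330) = 55/24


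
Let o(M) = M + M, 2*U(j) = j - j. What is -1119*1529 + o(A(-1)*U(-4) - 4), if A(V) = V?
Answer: -1710959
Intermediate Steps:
U(j) = 0 (U(j) = (j - j)/2 = (½)*0 = 0)
o(M) = 2*M
-1119*1529 + o(A(-1)*U(-4) - 4) = -1119*1529 + 2*(-1*0 - 4) = -1710951 + 2*(0 - 4) = -1710951 + 2*(-4) = -1710951 - 8 = -1710959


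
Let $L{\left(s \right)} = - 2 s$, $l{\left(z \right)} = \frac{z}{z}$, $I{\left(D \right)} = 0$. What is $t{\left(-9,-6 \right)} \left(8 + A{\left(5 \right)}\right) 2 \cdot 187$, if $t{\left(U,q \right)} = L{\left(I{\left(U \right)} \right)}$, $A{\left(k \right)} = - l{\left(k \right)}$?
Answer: $0$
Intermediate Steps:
$l{\left(z \right)} = 1$
$A{\left(k \right)} = -1$ ($A{\left(k \right)} = \left(-1\right) 1 = -1$)
$t{\left(U,q \right)} = 0$ ($t{\left(U,q \right)} = \left(-2\right) 0 = 0$)
$t{\left(-9,-6 \right)} \left(8 + A{\left(5 \right)}\right) 2 \cdot 187 = 0 \left(8 - 1\right) 2 \cdot 187 = 0 \cdot 7 \cdot 2 \cdot 187 = 0 \cdot 14 \cdot 187 = 0 \cdot 187 = 0$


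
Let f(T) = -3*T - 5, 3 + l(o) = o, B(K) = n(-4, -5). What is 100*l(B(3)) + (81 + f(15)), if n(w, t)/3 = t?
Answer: -1769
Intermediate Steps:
n(w, t) = 3*t
B(K) = -15 (B(K) = 3*(-5) = -15)
l(o) = -3 + o
f(T) = -5 - 3*T
100*l(B(3)) + (81 + f(15)) = 100*(-3 - 15) + (81 + (-5 - 3*15)) = 100*(-18) + (81 + (-5 - 45)) = -1800 + (81 - 50) = -1800 + 31 = -1769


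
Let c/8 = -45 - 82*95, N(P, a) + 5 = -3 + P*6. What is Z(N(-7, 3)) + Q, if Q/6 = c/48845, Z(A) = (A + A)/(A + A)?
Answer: -65447/9769 ≈ -6.6995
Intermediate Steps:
N(P, a) = -8 + 6*P (N(P, a) = -5 + (-3 + P*6) = -5 + (-3 + 6*P) = -8 + 6*P)
Z(A) = 1 (Z(A) = (2*A)/((2*A)) = (2*A)*(1/(2*A)) = 1)
c = -62680 (c = 8*(-45 - 82*95) = 8*(-45 - 7790) = 8*(-7835) = -62680)
Q = -75216/9769 (Q = 6*(-62680/48845) = 6*(-62680*1/48845) = 6*(-12536/9769) = -75216/9769 ≈ -7.6995)
Z(N(-7, 3)) + Q = 1 - 75216/9769 = -65447/9769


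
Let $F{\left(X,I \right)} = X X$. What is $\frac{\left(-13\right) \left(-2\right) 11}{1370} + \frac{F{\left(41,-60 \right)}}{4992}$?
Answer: $\frac{1865341}{3419520} \approx 0.5455$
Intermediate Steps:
$F{\left(X,I \right)} = X^{2}$
$\frac{\left(-13\right) \left(-2\right) 11}{1370} + \frac{F{\left(41,-60 \right)}}{4992} = \frac{\left(-13\right) \left(-2\right) 11}{1370} + \frac{41^{2}}{4992} = 26 \cdot 11 \cdot \frac{1}{1370} + 1681 \cdot \frac{1}{4992} = 286 \cdot \frac{1}{1370} + \frac{1681}{4992} = \frac{143}{685} + \frac{1681}{4992} = \frac{1865341}{3419520}$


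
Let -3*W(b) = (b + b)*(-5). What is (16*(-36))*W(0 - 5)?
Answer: 9600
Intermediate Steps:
W(b) = 10*b/3 (W(b) = -(b + b)*(-5)/3 = -2*b*(-5)/3 = -(-10)*b/3 = 10*b/3)
(16*(-36))*W(0 - 5) = (16*(-36))*(10*(0 - 5)/3) = -1920*(-5) = -576*(-50/3) = 9600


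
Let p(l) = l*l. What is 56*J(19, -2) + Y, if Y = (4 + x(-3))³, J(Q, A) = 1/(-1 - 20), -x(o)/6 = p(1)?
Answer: -32/3 ≈ -10.667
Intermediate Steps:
p(l) = l²
x(o) = -6 (x(o) = -6*1² = -6*1 = -6)
J(Q, A) = -1/21 (J(Q, A) = 1/(-21) = -1/21)
Y = -8 (Y = (4 - 6)³ = (-2)³ = -8)
56*J(19, -2) + Y = 56*(-1/21) - 8 = -8/3 - 8 = -32/3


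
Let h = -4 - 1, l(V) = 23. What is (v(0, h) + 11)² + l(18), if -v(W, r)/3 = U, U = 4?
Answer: 24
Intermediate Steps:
h = -5
v(W, r) = -12 (v(W, r) = -3*4 = -12)
(v(0, h) + 11)² + l(18) = (-12 + 11)² + 23 = (-1)² + 23 = 1 + 23 = 24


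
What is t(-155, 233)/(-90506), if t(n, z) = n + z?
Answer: -3/3481 ≈ -0.00086182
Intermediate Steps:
t(-155, 233)/(-90506) = (-155 + 233)/(-90506) = 78*(-1/90506) = -3/3481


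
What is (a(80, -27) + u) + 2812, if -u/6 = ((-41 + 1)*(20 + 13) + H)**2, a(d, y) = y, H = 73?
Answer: -9327269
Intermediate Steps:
u = -9330054 (u = -6*((-41 + 1)*(20 + 13) + 73)**2 = -6*(-40*33 + 73)**2 = -6*(-1320 + 73)**2 = -6*(-1247)**2 = -6*1555009 = -9330054)
(a(80, -27) + u) + 2812 = (-27 - 9330054) + 2812 = -9330081 + 2812 = -9327269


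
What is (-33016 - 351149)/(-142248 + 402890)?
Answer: -384165/260642 ≈ -1.4739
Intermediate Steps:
(-33016 - 351149)/(-142248 + 402890) = -384165/260642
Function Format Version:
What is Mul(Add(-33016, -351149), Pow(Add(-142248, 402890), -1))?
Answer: Rational(-384165, 260642) ≈ -1.4739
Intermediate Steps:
Mul(Add(-33016, -351149), Pow(Add(-142248, 402890), -1)) = Mul(-384165, Pow(260642, -1)) = Mul(-384165, Rational(1, 260642)) = Rational(-384165, 260642)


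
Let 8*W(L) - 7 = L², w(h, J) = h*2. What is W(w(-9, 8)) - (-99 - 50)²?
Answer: -177277/8 ≈ -22160.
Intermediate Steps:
w(h, J) = 2*h
W(L) = 7/8 + L²/8
W(w(-9, 8)) - (-99 - 50)² = (7/8 + (2*(-9))²/8) - (-99 - 50)² = (7/8 + (⅛)*(-18)²) - 1*(-149)² = (7/8 + (⅛)*324) - 1*22201 = (7/8 + 81/2) - 22201 = 331/8 - 22201 = -177277/8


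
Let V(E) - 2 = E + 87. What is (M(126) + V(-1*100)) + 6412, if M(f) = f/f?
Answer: 6402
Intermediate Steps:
M(f) = 1
V(E) = 89 + E (V(E) = 2 + (E + 87) = 2 + (87 + E) = 89 + E)
(M(126) + V(-1*100)) + 6412 = (1 + (89 - 1*100)) + 6412 = (1 + (89 - 100)) + 6412 = (1 - 11) + 6412 = -10 + 6412 = 6402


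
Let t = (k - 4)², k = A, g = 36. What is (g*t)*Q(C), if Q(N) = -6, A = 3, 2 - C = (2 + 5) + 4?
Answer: -216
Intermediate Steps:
C = -9 (C = 2 - ((2 + 5) + 4) = 2 - (7 + 4) = 2 - 1*11 = 2 - 11 = -9)
k = 3
t = 1 (t = (3 - 4)² = (-1)² = 1)
(g*t)*Q(C) = (36*1)*(-6) = 36*(-6) = -216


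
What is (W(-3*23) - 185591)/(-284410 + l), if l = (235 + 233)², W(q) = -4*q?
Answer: 185315/65386 ≈ 2.8342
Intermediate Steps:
l = 219024 (l = 468² = 219024)
(W(-3*23) - 185591)/(-284410 + l) = (-(-12)*23 - 185591)/(-284410 + 219024) = (-4*(-69) - 185591)/(-65386) = (276 - 185591)*(-1/65386) = -185315*(-1/65386) = 185315/65386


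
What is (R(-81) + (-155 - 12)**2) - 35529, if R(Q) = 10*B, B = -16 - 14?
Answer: -7940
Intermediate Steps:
B = -30
R(Q) = -300 (R(Q) = 10*(-30) = -300)
(R(-81) + (-155 - 12)**2) - 35529 = (-300 + (-155 - 12)**2) - 35529 = (-300 + (-167)**2) - 35529 = (-300 + 27889) - 35529 = 27589 - 35529 = -7940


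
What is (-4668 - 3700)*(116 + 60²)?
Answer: -31095488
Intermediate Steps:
(-4668 - 3700)*(116 + 60²) = -8368*(116 + 3600) = -8368*3716 = -31095488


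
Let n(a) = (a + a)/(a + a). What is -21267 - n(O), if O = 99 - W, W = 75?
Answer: -21268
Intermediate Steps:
O = 24 (O = 99 - 1*75 = 99 - 75 = 24)
n(a) = 1 (n(a) = (2*a)/((2*a)) = (2*a)*(1/(2*a)) = 1)
-21267 - n(O) = -21267 - 1*1 = -21267 - 1 = -21268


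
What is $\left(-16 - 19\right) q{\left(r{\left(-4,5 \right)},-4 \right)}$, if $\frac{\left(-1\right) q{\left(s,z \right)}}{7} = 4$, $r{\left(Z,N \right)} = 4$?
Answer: $980$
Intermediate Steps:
$q{\left(s,z \right)} = -28$ ($q{\left(s,z \right)} = \left(-7\right) 4 = -28$)
$\left(-16 - 19\right) q{\left(r{\left(-4,5 \right)},-4 \right)} = \left(-16 - 19\right) \left(-28\right) = \left(-35\right) \left(-28\right) = 980$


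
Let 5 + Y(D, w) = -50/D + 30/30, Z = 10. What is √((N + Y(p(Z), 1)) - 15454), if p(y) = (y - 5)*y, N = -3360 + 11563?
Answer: 2*I*√1814 ≈ 85.182*I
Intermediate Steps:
N = 8203
p(y) = y*(-5 + y) (p(y) = (-5 + y)*y = y*(-5 + y))
Y(D, w) = -4 - 50/D (Y(D, w) = -5 + (-50/D + 30/30) = -5 + (-50/D + 30*(1/30)) = -5 + (-50/D + 1) = -5 + (1 - 50/D) = -4 - 50/D)
√((N + Y(p(Z), 1)) - 15454) = √((8203 + (-4 - 50*1/(10*(-5 + 10)))) - 15454) = √((8203 + (-4 - 50/(10*5))) - 15454) = √((8203 + (-4 - 50/50)) - 15454) = √((8203 + (-4 - 50*1/50)) - 15454) = √((8203 + (-4 - 1)) - 15454) = √((8203 - 5) - 15454) = √(8198 - 15454) = √(-7256) = 2*I*√1814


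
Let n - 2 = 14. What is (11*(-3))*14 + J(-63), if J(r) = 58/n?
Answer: -3667/8 ≈ -458.38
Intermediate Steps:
n = 16 (n = 2 + 14 = 16)
J(r) = 29/8 (J(r) = 58/16 = 58*(1/16) = 29/8)
(11*(-3))*14 + J(-63) = (11*(-3))*14 + 29/8 = -33*14 + 29/8 = -462 + 29/8 = -3667/8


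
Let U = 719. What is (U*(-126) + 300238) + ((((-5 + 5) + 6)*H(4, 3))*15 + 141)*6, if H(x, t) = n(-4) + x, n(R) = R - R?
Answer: 212650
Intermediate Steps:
n(R) = 0
H(x, t) = x (H(x, t) = 0 + x = x)
(U*(-126) + 300238) + ((((-5 + 5) + 6)*H(4, 3))*15 + 141)*6 = (719*(-126) + 300238) + ((((-5 + 5) + 6)*4)*15 + 141)*6 = (-90594 + 300238) + (((0 + 6)*4)*15 + 141)*6 = 209644 + ((6*4)*15 + 141)*6 = 209644 + (24*15 + 141)*6 = 209644 + (360 + 141)*6 = 209644 + 501*6 = 209644 + 3006 = 212650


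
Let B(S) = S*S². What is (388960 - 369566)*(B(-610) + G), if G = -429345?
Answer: -4410396230930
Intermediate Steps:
B(S) = S³
(388960 - 369566)*(B(-610) + G) = (388960 - 369566)*((-610)³ - 429345) = 19394*(-226981000 - 429345) = 19394*(-227410345) = -4410396230930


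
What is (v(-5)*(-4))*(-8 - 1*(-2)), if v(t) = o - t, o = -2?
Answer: 72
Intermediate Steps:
v(t) = -2 - t
(v(-5)*(-4))*(-8 - 1*(-2)) = ((-2 - 1*(-5))*(-4))*(-8 - 1*(-2)) = ((-2 + 5)*(-4))*(-8 + 2) = (3*(-4))*(-6) = -12*(-6) = 72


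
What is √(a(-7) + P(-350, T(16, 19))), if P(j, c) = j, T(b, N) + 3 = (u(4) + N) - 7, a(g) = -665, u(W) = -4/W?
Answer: I*√1015 ≈ 31.859*I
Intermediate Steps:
T(b, N) = -11 + N (T(b, N) = -3 + ((-4/4 + N) - 7) = -3 + ((-4*¼ + N) - 7) = -3 + ((-1 + N) - 7) = -3 + (-8 + N) = -11 + N)
√(a(-7) + P(-350, T(16, 19))) = √(-665 - 350) = √(-1015) = I*√1015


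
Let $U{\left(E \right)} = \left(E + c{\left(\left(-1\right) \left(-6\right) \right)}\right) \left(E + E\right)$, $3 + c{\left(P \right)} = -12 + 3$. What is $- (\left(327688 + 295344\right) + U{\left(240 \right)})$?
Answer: $-732472$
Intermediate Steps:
$c{\left(P \right)} = -12$ ($c{\left(P \right)} = -3 + \left(-12 + 3\right) = -3 - 9 = -12$)
$U{\left(E \right)} = 2 E \left(-12 + E\right)$ ($U{\left(E \right)} = \left(E - 12\right) \left(E + E\right) = \left(-12 + E\right) 2 E = 2 E \left(-12 + E\right)$)
$- (\left(327688 + 295344\right) + U{\left(240 \right)}) = - (\left(327688 + 295344\right) + 2 \cdot 240 \left(-12 + 240\right)) = - (623032 + 2 \cdot 240 \cdot 228) = - (623032 + 109440) = \left(-1\right) 732472 = -732472$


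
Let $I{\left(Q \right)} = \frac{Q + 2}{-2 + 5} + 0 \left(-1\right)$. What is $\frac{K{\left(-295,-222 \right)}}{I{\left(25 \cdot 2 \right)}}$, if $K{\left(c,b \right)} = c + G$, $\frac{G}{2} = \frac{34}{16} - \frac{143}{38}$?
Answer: $- \frac{68007}{3952} \approx -17.208$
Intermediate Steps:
$G = - \frac{249}{76}$ ($G = 2 \left(\frac{34}{16} - \frac{143}{38}\right) = 2 \left(34 \cdot \frac{1}{16} - \frac{143}{38}\right) = 2 \left(\frac{17}{8} - \frac{143}{38}\right) = 2 \left(- \frac{249}{152}\right) = - \frac{249}{76} \approx -3.2763$)
$K{\left(c,b \right)} = - \frac{249}{76} + c$ ($K{\left(c,b \right)} = c - \frac{249}{76} = - \frac{249}{76} + c$)
$I{\left(Q \right)} = \frac{2}{3} + \frac{Q}{3}$ ($I{\left(Q \right)} = \frac{2 + Q}{3} + 0 = \left(2 + Q\right) \frac{1}{3} + 0 = \left(\frac{2}{3} + \frac{Q}{3}\right) + 0 = \frac{2}{3} + \frac{Q}{3}$)
$\frac{K{\left(-295,-222 \right)}}{I{\left(25 \cdot 2 \right)}} = \frac{- \frac{249}{76} - 295}{\frac{2}{3} + \frac{25 \cdot 2}{3}} = - \frac{22669}{76 \left(\frac{2}{3} + \frac{1}{3} \cdot 50\right)} = - \frac{22669}{76 \left(\frac{2}{3} + \frac{50}{3}\right)} = - \frac{22669}{76 \cdot \frac{52}{3}} = \left(- \frac{22669}{76}\right) \frac{3}{52} = - \frac{68007}{3952}$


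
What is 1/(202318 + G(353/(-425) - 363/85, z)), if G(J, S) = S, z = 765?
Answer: 1/203083 ≈ 4.9241e-6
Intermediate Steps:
1/(202318 + G(353/(-425) - 363/85, z)) = 1/(202318 + 765) = 1/203083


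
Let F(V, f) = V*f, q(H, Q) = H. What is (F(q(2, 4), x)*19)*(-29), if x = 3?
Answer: -3306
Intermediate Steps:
(F(q(2, 4), x)*19)*(-29) = ((2*3)*19)*(-29) = (6*19)*(-29) = 114*(-29) = -3306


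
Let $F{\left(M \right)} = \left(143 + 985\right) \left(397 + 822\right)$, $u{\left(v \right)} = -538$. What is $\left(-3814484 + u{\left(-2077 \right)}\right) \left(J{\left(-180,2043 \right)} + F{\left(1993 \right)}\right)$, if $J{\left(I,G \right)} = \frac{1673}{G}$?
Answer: $- \frac{3572376489720026}{681} \approx -5.2458 \cdot 10^{12}$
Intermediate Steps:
$F{\left(M \right)} = 1375032$ ($F{\left(M \right)} = 1128 \cdot 1219 = 1375032$)
$\left(-3814484 + u{\left(-2077 \right)}\right) \left(J{\left(-180,2043 \right)} + F{\left(1993 \right)}\right) = \left(-3814484 - 538\right) \left(\frac{1673}{2043} + 1375032\right) = - 3815022 \left(1673 \cdot \frac{1}{2043} + 1375032\right) = - 3815022 \left(\frac{1673}{2043} + 1375032\right) = \left(-3815022\right) \frac{2809192049}{2043} = - \frac{3572376489720026}{681}$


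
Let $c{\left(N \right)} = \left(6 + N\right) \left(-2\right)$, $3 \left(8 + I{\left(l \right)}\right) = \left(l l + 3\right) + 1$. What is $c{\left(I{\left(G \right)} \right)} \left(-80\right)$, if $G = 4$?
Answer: $\frac{2240}{3} \approx 746.67$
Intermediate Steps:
$I{\left(l \right)} = - \frac{20}{3} + \frac{l^{2}}{3}$ ($I{\left(l \right)} = -8 + \frac{\left(l l + 3\right) + 1}{3} = -8 + \frac{\left(l^{2} + 3\right) + 1}{3} = -8 + \frac{\left(3 + l^{2}\right) + 1}{3} = -8 + \frac{4 + l^{2}}{3} = -8 + \left(\frac{4}{3} + \frac{l^{2}}{3}\right) = - \frac{20}{3} + \frac{l^{2}}{3}$)
$c{\left(N \right)} = -12 - 2 N$
$c{\left(I{\left(G \right)} \right)} \left(-80\right) = \left(-12 - 2 \left(- \frac{20}{3} + \frac{4^{2}}{3}\right)\right) \left(-80\right) = \left(-12 - 2 \left(- \frac{20}{3} + \frac{1}{3} \cdot 16\right)\right) \left(-80\right) = \left(-12 - 2 \left(- \frac{20}{3} + \frac{16}{3}\right)\right) \left(-80\right) = \left(-12 - - \frac{8}{3}\right) \left(-80\right) = \left(-12 + \frac{8}{3}\right) \left(-80\right) = \left(- \frac{28}{3}\right) \left(-80\right) = \frac{2240}{3}$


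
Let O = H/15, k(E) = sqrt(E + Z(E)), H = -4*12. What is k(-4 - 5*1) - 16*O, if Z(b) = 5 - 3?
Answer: 256/5 + I*sqrt(7) ≈ 51.2 + 2.6458*I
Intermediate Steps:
Z(b) = 2
H = -48
k(E) = sqrt(2 + E) (k(E) = sqrt(E + 2) = sqrt(2 + E))
O = -16/5 (O = -48/15 = -48*1/15 = -16/5 ≈ -3.2000)
k(-4 - 5*1) - 16*O = sqrt(2 + (-4 - 5*1)) - 16*(-16/5) = sqrt(2 + (-4 - 5)) + 256/5 = sqrt(2 - 9) + 256/5 = sqrt(-7) + 256/5 = I*sqrt(7) + 256/5 = 256/5 + I*sqrt(7)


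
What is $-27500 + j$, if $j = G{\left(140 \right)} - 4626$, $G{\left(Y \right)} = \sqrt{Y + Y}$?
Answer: $-32126 + 2 \sqrt{70} \approx -32109.0$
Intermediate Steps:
$G{\left(Y \right)} = \sqrt{2} \sqrt{Y}$ ($G{\left(Y \right)} = \sqrt{2 Y} = \sqrt{2} \sqrt{Y}$)
$j = -4626 + 2 \sqrt{70}$ ($j = \sqrt{2} \sqrt{140} - 4626 = \sqrt{2} \cdot 2 \sqrt{35} - 4626 = 2 \sqrt{70} - 4626 = -4626 + 2 \sqrt{70} \approx -4609.3$)
$-27500 + j = -27500 - \left(4626 - 2 \sqrt{70}\right) = -32126 + 2 \sqrt{70}$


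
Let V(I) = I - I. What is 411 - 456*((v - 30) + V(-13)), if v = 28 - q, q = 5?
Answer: 3603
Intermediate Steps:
V(I) = 0
v = 23 (v = 28 - 1*5 = 28 - 5 = 23)
411 - 456*((v - 30) + V(-13)) = 411 - 456*((23 - 30) + 0) = 411 - 456*(-7 + 0) = 411 - 456*(-7) = 411 + 3192 = 3603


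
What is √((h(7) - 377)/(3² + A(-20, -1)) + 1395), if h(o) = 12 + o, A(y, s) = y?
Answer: √172733/11 ≈ 37.783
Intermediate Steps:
√((h(7) - 377)/(3² + A(-20, -1)) + 1395) = √(((12 + 7) - 377)/(3² - 20) + 1395) = √((19 - 377)/(9 - 20) + 1395) = √(-358/(-11) + 1395) = √(-358*(-1/11) + 1395) = √(358/11 + 1395) = √(15703/11) = √172733/11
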